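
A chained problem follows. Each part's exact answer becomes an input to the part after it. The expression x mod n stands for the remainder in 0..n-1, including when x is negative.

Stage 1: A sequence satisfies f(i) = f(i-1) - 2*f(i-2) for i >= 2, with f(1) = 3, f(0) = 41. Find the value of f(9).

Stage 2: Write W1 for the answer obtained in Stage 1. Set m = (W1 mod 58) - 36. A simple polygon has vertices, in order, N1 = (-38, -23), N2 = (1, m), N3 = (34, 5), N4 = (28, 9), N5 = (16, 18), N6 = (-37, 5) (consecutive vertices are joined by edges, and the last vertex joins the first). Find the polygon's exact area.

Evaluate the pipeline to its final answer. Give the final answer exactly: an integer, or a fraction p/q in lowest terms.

3421/2

Stage 1: f(2) = 1*(3) - 2*(41) = -79; iterating: f(2)=-79, f(3)=-85, f(4)=73, f(5)=243, f(6)=97, f(7)=-389, f(8)=-583, f(9)=195; answer 195
Stage 2: W1 = 195; m = -15; cross terms: (-38*-15 - 1*-23)=593, (1*5 - 34*-15)=515, (34*9 - 28*5)=166, (28*18 - 16*9)=360, (16*5 - -37*18)=746, (-37*-23 - -38*5)=1041; twice the area = |3421| = 3421; area = 3421/2; answer 3421/2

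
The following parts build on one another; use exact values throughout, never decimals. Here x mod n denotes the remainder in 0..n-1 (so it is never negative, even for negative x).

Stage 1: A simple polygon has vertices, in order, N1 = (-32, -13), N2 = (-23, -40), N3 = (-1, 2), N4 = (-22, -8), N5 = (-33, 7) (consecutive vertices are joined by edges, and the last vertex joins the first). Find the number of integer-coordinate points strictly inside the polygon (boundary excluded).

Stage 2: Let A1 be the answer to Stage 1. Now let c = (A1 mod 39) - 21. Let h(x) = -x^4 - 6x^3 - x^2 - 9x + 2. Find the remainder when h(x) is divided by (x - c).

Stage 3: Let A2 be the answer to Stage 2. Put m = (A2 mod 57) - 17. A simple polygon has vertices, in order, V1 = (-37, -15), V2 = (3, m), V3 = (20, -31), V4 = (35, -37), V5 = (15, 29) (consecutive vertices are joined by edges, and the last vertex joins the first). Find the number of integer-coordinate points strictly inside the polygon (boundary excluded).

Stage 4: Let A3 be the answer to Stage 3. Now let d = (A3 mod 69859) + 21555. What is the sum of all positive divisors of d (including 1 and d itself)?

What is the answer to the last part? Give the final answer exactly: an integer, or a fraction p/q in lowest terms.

Stage 1: cross terms: (-32*-40 - -23*-13)=981, (-23*2 - -1*-40)=-86, (-1*-8 - -22*2)=52, (-22*7 - -33*-8)=-418, (-33*-13 - -32*7)=653; twice the area = |1182| = 1182; area = 591; boundary points = 9 + 2 + 1 + 1 + 1 = 14; strictly interior points = area - boundary/2 + 1 = 585; answer 585
Stage 2: A1 = 585; c = -21; remainder = value at the root: -1*(-21)^4 - 6*(-21)^3 - 1*(-21)^2 - 9*(-21)^1 + 2 = (-194481) + (55566) + (-441) + (189) + (2) = -139165; answer -139165
Stage 3: A2 = -139165; m = 12; cross terms: (-37*12 - 3*-15)=-399, (3*-31 - 20*12)=-333, (20*-37 - 35*-31)=345, (35*29 - 15*-37)=1570, (15*-15 - -37*29)=848; twice the area = |2031| = 2031; area = 2031/2; boundary points = 1 + 1 + 3 + 2 + 4 = 11; strictly interior points = area - boundary/2 + 1 = 1011; answer 1011
Stage 4: A3 = 1011; d = 22566; 22566 = 2 * 3 * 3761; sigma = (1 + 2) * (1 + 3) * (1 + 3761) = 3 * 4 * 3762 = 45144; answer 45144

45144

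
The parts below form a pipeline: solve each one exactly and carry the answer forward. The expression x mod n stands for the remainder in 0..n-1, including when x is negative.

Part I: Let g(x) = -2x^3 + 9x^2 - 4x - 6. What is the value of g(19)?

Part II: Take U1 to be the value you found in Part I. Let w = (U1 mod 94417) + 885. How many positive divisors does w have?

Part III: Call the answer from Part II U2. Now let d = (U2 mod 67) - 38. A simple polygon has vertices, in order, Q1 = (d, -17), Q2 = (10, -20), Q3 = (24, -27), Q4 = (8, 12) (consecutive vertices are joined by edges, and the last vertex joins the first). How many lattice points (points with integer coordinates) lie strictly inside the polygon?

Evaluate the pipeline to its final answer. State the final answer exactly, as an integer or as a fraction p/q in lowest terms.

Part I: -2*(19)^3 + 9*(19)^2 - 4*(19)^1 - 6 = (-13718) + (3249) + (-76) + (-6) = -10551; answer -10551
Part II: U1 = -10551; w = 84751; 84751 is prime, so its only divisors are 1 and 84751; count = 2; answer 2
Part III: U2 = 2; d = -36; cross terms: (-36*-20 - 10*-17)=890, (10*-27 - 24*-20)=210, (24*12 - 8*-27)=504, (8*-17 - -36*12)=296; twice the area = |1900| = 1900; area = 950; boundary points = 1 + 7 + 1 + 1 = 10; strictly interior points = area - boundary/2 + 1 = 946; answer 946

946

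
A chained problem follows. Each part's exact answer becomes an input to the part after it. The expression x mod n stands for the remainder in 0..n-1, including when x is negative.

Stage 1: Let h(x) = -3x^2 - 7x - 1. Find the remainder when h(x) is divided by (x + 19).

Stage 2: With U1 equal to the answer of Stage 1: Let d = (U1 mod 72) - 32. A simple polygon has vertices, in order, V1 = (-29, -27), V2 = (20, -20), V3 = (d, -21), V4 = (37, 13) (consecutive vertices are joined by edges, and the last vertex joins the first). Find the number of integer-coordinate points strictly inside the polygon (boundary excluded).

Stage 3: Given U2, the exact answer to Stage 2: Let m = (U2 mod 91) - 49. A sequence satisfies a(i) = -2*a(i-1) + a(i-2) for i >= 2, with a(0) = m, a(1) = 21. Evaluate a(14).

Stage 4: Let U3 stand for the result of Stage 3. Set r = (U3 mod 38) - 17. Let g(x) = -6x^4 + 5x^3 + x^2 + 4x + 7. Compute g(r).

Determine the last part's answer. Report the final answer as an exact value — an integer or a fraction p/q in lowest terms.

-244069

Stage 1: remainder = value at the root: -3*(-19)^2 - 7*(-19)^1 - 1 = (-1083) + (133) + (-1) = -951; answer -951
Stage 2: U1 = -951; d = 25; cross terms: (-29*-20 - 20*-27)=1120, (20*-21 - 25*-20)=80, (25*13 - 37*-21)=1102, (37*-27 - -29*13)=-622; twice the area = |1680| = 1680; area = 840; boundary points = 7 + 1 + 2 + 2 = 12; strictly interior points = area - boundary/2 + 1 = 835; answer 835
Stage 3: U2 = 835; m = -33; a(2) = -2*(21) + 1*(-33) = -75; iterating: a(2)=-75, a(3)=171, a(4)=-417, a(5)=1005, a(6)=-2427, a(7)=5859, a(8)=-14145, a(9)=34149, a(10)=-82443, a(11)=199035, a(12)=-480513, a(13)=1160061, a(14)=-2800635; answer -2800635
Stage 4: U3 = -2800635; r = -14; -6*(-14)^4 + 5*(-14)^3 + 1*(-14)^2 + 4*(-14)^1 + 7 = (-230496) + (-13720) + (196) + (-56) + (7) = -244069; answer -244069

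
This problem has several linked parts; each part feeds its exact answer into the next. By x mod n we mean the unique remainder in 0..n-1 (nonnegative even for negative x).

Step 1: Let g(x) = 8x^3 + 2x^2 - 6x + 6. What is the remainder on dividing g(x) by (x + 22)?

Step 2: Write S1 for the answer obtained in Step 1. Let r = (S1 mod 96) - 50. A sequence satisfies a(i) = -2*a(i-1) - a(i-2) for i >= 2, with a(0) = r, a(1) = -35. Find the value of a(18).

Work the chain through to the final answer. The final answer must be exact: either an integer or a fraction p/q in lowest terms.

Step 1: remainder = value at the root: 8*(-22)^3 + 2*(-22)^2 - 6*(-22)^1 + 6 = (-85184) + (968) + (132) + (6) = -84078; answer -84078
Step 2: S1 = -84078; r = -32; a(2) = -2*(-35) - 1*(-32) = 102; iterating: a(2)=102, a(3)=-169, a(4)=236, a(5)=-303, a(6)=370, a(7)=-437, a(8)=504, a(9)=-571, a(10)=638, a(11)=-705, a(12)=772, a(13)=-839, a(14)=906, a(15)=-973, a(16)=1040, a(17)=-1107, a(18)=1174; answer 1174

1174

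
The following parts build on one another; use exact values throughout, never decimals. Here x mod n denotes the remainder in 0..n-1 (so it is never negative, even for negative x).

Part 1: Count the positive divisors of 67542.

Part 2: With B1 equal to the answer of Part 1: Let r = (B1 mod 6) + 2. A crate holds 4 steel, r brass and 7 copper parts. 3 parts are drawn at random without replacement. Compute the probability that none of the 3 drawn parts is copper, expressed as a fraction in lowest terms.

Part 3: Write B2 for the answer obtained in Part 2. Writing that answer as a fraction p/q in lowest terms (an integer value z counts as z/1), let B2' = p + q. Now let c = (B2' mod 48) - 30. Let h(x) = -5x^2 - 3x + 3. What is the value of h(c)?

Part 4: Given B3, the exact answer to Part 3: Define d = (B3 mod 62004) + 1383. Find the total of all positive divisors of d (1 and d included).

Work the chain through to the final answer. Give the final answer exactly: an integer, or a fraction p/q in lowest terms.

Part 1: 67542 = 2 * 3 * 11257; number of divisors = (1+1) * (1+1) * (1+1) = 8; answer 8
Part 2: B1 = 8; r = 4; total draws C(15,3) = 455; favorable C(8,3) = 56; P = 8/65; answer 8/65
Part 3: B2 = 8/65; threaded value p + q = 73; c = -5; -5*(-5)^2 - 3*(-5)^1 + 3 = (-125) + (15) + (3) = -107; answer -107
Part 4: B3 = -107; d = 63280; 63280 = 2^4 * 5 * 7 * 113; sigma = (1 + 2 + 4 + 8 + 16) * (1 + 5) * (1 + 7) * (1 + 113) = 31 * 6 * 8 * 114 = 169632; answer 169632

169632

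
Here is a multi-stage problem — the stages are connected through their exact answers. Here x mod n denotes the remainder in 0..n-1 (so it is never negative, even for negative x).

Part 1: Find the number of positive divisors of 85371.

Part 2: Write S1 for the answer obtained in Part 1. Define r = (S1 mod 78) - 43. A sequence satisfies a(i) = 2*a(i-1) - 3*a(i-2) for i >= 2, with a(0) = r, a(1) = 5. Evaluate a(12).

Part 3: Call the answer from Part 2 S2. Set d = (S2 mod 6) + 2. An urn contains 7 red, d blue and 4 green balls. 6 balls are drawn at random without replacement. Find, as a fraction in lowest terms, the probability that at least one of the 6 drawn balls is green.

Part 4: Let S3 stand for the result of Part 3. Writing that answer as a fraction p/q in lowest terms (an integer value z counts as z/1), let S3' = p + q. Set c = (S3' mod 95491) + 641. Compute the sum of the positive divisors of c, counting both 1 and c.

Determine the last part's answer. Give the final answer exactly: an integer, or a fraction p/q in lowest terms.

Part 1: 85371 = 3 * 11 * 13 * 199; number of divisors = (1+1) * (1+1) * (1+1) * (1+1) = 16; answer 16
Part 2: S1 = 16; r = -27; a(2) = 2*(5) - 3*(-27) = 91; iterating: a(2)=91, a(3)=167, a(4)=61, a(5)=-379, a(6)=-941, a(7)=-745, a(8)=1333, a(9)=4901, a(10)=5803, a(11)=-3097, a(12)=-23603; answer -23603
Part 3: S2 = -23603; d = 3; total draws C(14,6) = 3003; complement C(10,6) = 210; favorable 3003 - 210 = 2793; P = 133/143; answer 133/143
Part 4: S3 = 133/143; threaded value p + q = 276; c = 917; 917 = 7 * 131; sigma = (1 + 7) * (1 + 131) = 8 * 132 = 1056; answer 1056

1056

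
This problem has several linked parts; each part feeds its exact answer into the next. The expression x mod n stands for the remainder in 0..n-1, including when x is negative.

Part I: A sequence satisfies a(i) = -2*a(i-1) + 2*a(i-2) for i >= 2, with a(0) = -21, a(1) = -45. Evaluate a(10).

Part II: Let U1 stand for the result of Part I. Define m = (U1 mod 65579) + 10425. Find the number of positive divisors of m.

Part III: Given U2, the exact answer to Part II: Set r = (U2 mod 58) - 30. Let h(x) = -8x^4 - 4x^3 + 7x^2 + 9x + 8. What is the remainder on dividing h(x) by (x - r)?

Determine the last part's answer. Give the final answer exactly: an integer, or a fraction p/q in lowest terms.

-106

Part I: a(2) = -2*(-45) + 2*(-21) = 48; iterating: a(2)=48, a(3)=-186, a(4)=468, a(5)=-1308, a(6)=3552, a(7)=-9720, a(8)=26544, a(9)=-72528, a(10)=198144; answer 198144
Part II: U1 = 198144; m = 11832; 11832 = 2^3 * 3 * 17 * 29; number of divisors = (3+1) * (1+1) * (1+1) * (1+1) = 32; answer 32
Part III: U2 = 32; r = 2; remainder = value at the root: -8*(2)^4 - 4*(2)^3 + 7*(2)^2 + 9*(2)^1 + 8 = (-128) + (-32) + (28) + (18) + (8) = -106; answer -106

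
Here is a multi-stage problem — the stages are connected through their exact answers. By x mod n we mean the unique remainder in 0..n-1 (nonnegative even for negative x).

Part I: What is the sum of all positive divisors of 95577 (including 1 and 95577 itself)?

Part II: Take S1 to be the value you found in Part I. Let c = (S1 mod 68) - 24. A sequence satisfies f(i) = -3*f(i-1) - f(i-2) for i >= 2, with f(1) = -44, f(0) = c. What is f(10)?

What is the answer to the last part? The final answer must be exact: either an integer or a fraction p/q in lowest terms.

339004

Part I: 95577 = 3 * 31859; sigma = (1 + 3) * (1 + 31859) = 4 * 31860 = 127440; answer 127440
Part II: S1 = 127440; c = -16; f(2) = -3*(-44) - 1*(-16) = 148; iterating: f(2)=148, f(3)=-400, f(4)=1052, f(5)=-2756, f(6)=7216, f(7)=-18892, f(8)=49460, f(9)=-129488, f(10)=339004; answer 339004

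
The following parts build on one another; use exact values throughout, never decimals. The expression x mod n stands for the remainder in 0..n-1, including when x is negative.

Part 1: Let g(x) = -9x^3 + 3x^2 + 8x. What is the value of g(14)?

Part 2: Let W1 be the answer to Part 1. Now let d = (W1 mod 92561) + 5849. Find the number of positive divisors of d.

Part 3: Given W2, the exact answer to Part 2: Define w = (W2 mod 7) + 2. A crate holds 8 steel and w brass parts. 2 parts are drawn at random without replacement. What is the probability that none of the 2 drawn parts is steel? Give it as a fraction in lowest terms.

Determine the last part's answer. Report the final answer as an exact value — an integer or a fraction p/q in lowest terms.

3/55

Part 1: -9*(14)^3 + 3*(14)^2 + 8*(14)^1 = (-24696) + (588) + (112) = -23996; answer -23996
Part 2: W1 = -23996; d = 74414; 74414 = 2 * 29 * 1283; number of divisors = (1+1) * (1+1) * (1+1) = 8; answer 8
Part 3: W2 = 8; w = 3; total draws C(11,2) = 55; favorable C(3,2) = 3; P = 3/55; answer 3/55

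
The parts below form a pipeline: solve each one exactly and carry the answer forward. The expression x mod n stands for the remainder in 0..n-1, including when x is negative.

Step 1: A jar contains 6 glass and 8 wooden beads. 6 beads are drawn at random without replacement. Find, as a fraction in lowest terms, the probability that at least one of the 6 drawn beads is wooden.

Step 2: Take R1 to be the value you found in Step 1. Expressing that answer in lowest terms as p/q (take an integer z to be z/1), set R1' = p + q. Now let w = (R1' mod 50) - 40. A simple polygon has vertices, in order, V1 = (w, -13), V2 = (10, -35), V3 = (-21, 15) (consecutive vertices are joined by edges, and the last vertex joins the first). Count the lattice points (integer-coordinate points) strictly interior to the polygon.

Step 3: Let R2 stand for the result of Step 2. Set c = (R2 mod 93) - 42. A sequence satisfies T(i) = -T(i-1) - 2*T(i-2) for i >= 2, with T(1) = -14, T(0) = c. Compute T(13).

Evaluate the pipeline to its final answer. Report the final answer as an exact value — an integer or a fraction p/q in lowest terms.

Step 1: total draws C(14,6) = 3003; complement C(6,6) = 1; favorable 3003 - 1 = 3002; P = 3002/3003; answer 3002/3003
Step 2: R1 = 3002/3003; threaded value p + q = 6005; w = -35; cross terms: (-35*-35 - 10*-13)=1355, (10*15 - -21*-35)=-585, (-21*-13 - -35*15)=798; twice the area = |1568| = 1568; area = 784; boundary points = 1 + 1 + 14 = 16; strictly interior points = area - boundary/2 + 1 = 777; answer 777
Step 3: R2 = 777; c = -9; T(2) = -1*(-14) - 2*(-9) = 32; iterating: T(2)=32, T(3)=-4, T(4)=-60, T(5)=68, T(6)=52, T(7)=-188, T(8)=84, T(9)=292, T(10)=-460, T(11)=-124, T(12)=1044, T(13)=-796; answer -796

-796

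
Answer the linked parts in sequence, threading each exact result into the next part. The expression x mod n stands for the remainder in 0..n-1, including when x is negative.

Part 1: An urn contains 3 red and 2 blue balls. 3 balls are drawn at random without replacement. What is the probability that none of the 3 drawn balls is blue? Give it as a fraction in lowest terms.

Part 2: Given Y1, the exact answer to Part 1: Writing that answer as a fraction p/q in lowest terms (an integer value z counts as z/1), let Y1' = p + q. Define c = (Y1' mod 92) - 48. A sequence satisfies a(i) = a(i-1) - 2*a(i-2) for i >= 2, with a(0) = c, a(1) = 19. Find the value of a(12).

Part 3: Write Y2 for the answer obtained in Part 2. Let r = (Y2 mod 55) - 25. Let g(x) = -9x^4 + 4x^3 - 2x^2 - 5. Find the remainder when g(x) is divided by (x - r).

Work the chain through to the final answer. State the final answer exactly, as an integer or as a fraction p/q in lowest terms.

Part 1: total draws C(5,3) = 10; favorable C(3,3) = 1; P = 1/10; answer 1/10
Part 2: Y1 = 1/10; threaded value p + q = 11; c = -37; a(2) = 1*(19) - 2*(-37) = 93; iterating: a(2)=93, a(3)=55, a(4)=-131, a(5)=-241, a(6)=21, a(7)=503, a(8)=461, a(9)=-545, a(10)=-1467, a(11)=-377, a(12)=2557; answer 2557
Part 3: Y2 = 2557; r = 2; remainder = value at the root: -9*(2)^4 + 4*(2)^3 - 2*(2)^2 - 5 = (-144) + (32) + (-8) + (-5) = -125; answer -125

-125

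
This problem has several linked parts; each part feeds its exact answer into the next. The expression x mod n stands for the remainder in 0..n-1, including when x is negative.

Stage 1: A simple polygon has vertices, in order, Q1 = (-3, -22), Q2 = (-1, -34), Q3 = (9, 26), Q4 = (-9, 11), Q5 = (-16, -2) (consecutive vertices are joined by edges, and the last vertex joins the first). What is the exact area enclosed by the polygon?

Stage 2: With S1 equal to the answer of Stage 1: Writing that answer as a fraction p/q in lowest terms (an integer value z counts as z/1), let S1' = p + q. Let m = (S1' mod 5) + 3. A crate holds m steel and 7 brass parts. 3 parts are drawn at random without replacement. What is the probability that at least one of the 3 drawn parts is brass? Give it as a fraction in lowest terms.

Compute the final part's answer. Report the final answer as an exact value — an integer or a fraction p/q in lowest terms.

119/120

Stage 1: cross terms: (-3*-34 - -1*-22)=80, (-1*26 - 9*-34)=280, (9*11 - -9*26)=333, (-9*-2 - -16*11)=194, (-16*-22 - -3*-2)=346; twice the area = |1233| = 1233; area = 1233/2; answer 1233/2
Stage 2: S1 = 1233/2; threaded value p + q = 1235; m = 3; total draws C(10,3) = 120; complement C(3,3) = 1; favorable 120 - 1 = 119; P = 119/120; answer 119/120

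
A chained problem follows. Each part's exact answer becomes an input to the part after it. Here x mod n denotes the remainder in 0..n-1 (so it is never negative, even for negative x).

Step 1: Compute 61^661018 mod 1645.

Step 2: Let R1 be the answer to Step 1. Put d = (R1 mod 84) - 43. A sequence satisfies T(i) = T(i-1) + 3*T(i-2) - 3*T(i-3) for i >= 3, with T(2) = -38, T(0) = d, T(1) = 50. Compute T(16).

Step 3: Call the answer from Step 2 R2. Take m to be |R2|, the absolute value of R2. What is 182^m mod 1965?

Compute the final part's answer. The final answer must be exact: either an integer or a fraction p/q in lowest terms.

Step 1: squarings mod 1645: 61^1=61, 61^2=431, 61^4=1521, 61^8=571, 61^16=331, 61^32=991, 61^64=16, 61^128=256, 61^256=1381, 61^512=606, 61^1024=401, 61^2048=1236, 61^4096=1136, 61^8192=816, 61^16384=1276, 61^32768=1271, 61^65536=51, 61^131072=956, 61^262144=961, 61^524288=676; 61^661018 = 61^2 * 61^8 * 61^16 * 61^512 * 61^1024 * 61^4096 * 61^131072 * 61^524288 = 1416 (mod 1645); answer 1416
Step 2: R1 = 1416; d = 29; T(3) = 1*(-38) + 3*(50) - 3*(29) = 25; iterating: T(3)=25, T(4)=-239, T(5)=-50, T(6)=-842, T(7)=-275, T(8)=-2651, T(9)=-950, T(10)=-8078, T(11)=-2975, T(12)=-24359, T(13)=-9050, T(14)=-73202, T(15)=-27275, T(16)=-219731; answer -219731
Step 3: R2 = -219731; m = 219731; squarings mod 1965: 182^1=182, 182^2=1684, 182^4=361, 182^8=631, 182^16=1231, 182^32=346, 182^64=1816, 182^128=586, 182^256=1486, 182^512=1501, 182^1024=1111, 182^2048=301, 182^4096=211, 182^8192=1291, 182^16384=361, 182^32768=631, 182^65536=1231, 182^131072=346; 182^219731 = 182^1 * 182^2 * 182^16 * 182^64 * 182^512 * 182^2048 * 182^4096 * 182^16384 * 182^65536 * 182^131072 = 1643 (mod 1965); answer 1643

1643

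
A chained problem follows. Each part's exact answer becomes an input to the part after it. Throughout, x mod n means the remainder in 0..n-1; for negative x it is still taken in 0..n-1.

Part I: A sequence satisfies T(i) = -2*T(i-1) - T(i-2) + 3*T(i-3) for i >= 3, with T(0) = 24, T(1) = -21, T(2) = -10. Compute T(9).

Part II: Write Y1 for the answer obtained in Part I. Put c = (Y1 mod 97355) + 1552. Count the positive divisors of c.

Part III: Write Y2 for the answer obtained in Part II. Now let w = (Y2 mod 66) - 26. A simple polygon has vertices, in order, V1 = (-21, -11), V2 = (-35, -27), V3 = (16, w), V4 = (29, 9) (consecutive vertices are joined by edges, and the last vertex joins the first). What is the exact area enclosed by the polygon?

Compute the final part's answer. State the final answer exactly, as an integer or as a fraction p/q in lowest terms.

1018

Part I: T(3) = -2*(-10) - 1*(-21) + 3*(24) = 113; iterating: T(3)=113, T(4)=-279, T(5)=415, T(6)=-212, T(7)=-828, T(8)=3113, T(9)=-6034; answer -6034
Part II: Y1 = -6034; c = 92873; 92873 = 11 * 8443; number of divisors = (1+1) * (1+1) = 4; answer 4
Part III: Y2 = 4; w = -22; cross terms: (-21*-27 - -35*-11)=182, (-35*-22 - 16*-27)=1202, (16*9 - 29*-22)=782, (29*-11 - -21*9)=-130; twice the area = |2036| = 2036; area = 1018; answer 1018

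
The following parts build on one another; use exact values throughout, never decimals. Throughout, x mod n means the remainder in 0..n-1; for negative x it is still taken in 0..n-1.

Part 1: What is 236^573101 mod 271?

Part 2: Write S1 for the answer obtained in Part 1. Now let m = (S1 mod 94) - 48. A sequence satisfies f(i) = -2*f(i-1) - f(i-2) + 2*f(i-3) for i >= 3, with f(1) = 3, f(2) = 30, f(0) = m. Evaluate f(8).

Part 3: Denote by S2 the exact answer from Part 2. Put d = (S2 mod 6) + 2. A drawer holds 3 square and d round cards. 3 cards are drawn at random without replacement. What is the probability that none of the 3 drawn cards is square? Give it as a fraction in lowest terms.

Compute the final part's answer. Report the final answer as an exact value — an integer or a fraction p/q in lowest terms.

4/35

Part 1: squarings mod 271: 236^1=236, 236^2=141, 236^4=98, 236^8=119, 236^16=69, 236^32=154, 236^64=139, 236^128=80, 236^256=167, 236^512=247, 236^1024=34, 236^2048=72, 236^4096=35, 236^8192=141, 236^16384=98, 236^32768=119, 236^65536=69, 236^131072=154, 236^262144=139, 236^524288=80; 236^573101 = 236^1 * 236^4 * 236^8 * 236^32 * 236^128 * 236^512 * 236^1024 * 236^2048 * 236^4096 * 236^8192 * 236^32768 * 236^524288 = 232 (mod 271); answer 232
Part 2: S1 = 232; m = -4; f(3) = -2*(30) - 1*(3) + 2*(-4) = -71; iterating: f(3)=-71, f(4)=118, f(5)=-105, f(6)=-50, f(7)=441, f(8)=-1042; answer -1042
Part 3: S2 = -1042; d = 4; total draws C(7,3) = 35; favorable C(4,3) = 4; P = 4/35; answer 4/35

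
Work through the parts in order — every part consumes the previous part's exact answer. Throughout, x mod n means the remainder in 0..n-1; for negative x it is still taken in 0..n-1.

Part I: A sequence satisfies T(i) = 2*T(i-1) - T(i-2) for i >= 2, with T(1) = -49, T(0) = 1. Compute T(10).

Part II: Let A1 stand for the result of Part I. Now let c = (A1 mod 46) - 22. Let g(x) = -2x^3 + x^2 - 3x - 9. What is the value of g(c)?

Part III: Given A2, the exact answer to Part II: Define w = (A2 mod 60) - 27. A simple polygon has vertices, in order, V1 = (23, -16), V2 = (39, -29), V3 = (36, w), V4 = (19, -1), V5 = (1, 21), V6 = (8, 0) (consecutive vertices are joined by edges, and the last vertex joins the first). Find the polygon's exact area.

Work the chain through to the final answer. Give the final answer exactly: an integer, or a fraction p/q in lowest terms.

1549/2

Part I: T(2) = 2*(-49) - 1*(1) = -99; iterating: T(2)=-99, T(3)=-149, T(4)=-199, T(5)=-249, T(6)=-299, T(7)=-349, T(8)=-399, T(9)=-449, T(10)=-499; answer -499
Part II: A1 = -499; c = -15; -2*(-15)^3 + 1*(-15)^2 - 3*(-15)^1 - 9 = (6750) + (225) + (45) + (-9) = 7011; answer 7011
Part III: A2 = 7011; w = 24; cross terms: (23*-29 - 39*-16)=-43, (39*24 - 36*-29)=1980, (36*-1 - 19*24)=-492, (19*21 - 1*-1)=400, (1*0 - 8*21)=-168, (8*-16 - 23*0)=-128; twice the area = |1549| = 1549; area = 1549/2; answer 1549/2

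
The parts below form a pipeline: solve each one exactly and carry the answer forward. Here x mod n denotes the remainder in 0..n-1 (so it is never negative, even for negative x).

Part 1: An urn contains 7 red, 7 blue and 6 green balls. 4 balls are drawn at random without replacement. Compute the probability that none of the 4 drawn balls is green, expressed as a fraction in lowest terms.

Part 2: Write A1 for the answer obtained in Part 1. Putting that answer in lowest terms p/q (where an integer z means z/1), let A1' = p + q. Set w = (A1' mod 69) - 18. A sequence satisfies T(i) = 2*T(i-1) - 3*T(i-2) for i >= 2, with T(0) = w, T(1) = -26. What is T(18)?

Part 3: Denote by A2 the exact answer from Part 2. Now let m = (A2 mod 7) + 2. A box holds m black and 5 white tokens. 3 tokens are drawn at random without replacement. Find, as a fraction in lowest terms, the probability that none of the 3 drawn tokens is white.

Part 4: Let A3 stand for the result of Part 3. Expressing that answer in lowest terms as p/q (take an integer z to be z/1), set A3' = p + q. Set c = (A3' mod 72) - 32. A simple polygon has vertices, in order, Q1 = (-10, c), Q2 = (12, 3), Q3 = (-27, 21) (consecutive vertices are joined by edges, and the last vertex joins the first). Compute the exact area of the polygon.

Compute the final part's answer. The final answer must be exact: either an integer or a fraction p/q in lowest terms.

Part 1: total draws C(20,4) = 4845; favorable C(14,4) = 1001; P = 1001/4845; answer 1001/4845
Part 2: A1 = 1001/4845; threaded value p + q = 5846; w = 32; T(2) = 2*(-26) - 3*(32) = -148; iterating: T(2)=-148, T(3)=-218, T(4)=8, T(5)=670, T(6)=1316, T(7)=622, T(8)=-2704, T(9)=-7274, T(10)=-6436, T(11)=8950, T(12)=37208, T(13)=47566, T(14)=-16492, T(15)=-175682, T(16)=-301888, T(17)=-76730, T(18)=752204; answer 752204
Part 3: A2 = 752204; m = 7; total draws C(12,3) = 220; favorable C(7,3) = 35; P = 7/44; answer 7/44
Part 4: A3 = 7/44; threaded value p + q = 51; c = 19; cross terms: (-10*3 - 12*19)=-258, (12*21 - -27*3)=333, (-27*19 - -10*21)=-303; twice the area = |-228| = 228; area = 114; answer 114

114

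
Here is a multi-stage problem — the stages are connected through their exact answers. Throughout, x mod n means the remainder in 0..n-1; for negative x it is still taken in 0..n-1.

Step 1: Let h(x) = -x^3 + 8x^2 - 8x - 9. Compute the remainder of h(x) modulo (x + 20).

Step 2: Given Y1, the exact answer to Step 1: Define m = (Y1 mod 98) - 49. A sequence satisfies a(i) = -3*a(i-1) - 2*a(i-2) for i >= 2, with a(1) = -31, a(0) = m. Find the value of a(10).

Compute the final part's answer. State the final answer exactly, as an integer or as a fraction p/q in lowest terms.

Step 1: remainder = value at the root: -1*(-20)^3 + 8*(-20)^2 - 8*(-20)^1 - 9 = (8000) + (3200) + (160) + (-9) = 11351; answer 11351
Step 2: Y1 = 11351; m = 32; a(2) = -3*(-31) - 2*(32) = 29; iterating: a(2)=29, a(3)=-25, a(4)=17, a(5)=-1, a(6)=-31, a(7)=95, a(8)=-223, a(9)=479, a(10)=-991; answer -991

-991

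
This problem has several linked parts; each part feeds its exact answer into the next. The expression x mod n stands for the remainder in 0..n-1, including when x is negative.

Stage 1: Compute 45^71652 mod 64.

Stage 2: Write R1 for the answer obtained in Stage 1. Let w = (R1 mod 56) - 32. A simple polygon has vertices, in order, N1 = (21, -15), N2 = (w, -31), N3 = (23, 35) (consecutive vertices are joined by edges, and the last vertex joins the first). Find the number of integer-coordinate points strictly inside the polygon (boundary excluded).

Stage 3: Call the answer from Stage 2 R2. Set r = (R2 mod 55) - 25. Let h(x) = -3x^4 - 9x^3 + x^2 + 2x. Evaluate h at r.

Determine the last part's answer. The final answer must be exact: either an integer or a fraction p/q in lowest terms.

Stage 1: squarings mod 64: 45^1=45, 45^2=41, 45^4=17, 45^8=33, 45^16=1, 45^32=1, 45^64=1, 45^128=1, 45^256=1, 45^512=1, 45^1024=1, 45^2048=1, 45^4096=1, 45^8192=1, 45^16384=1, 45^32768=1, 45^65536=1; 45^71652 = 45^4 * 45^32 * 45^64 * 45^128 * 45^256 * 45^512 * 45^1024 * 45^4096 * 45^65536 = 17 (mod 64); answer 17
Stage 2: R1 = 17; w = -15; cross terms: (21*-31 - -15*-15)=-876, (-15*35 - 23*-31)=188, (23*-15 - 21*35)=-1080; twice the area = |-1768| = 1768; area = 884; boundary points = 4 + 2 + 2 = 8; strictly interior points = area - boundary/2 + 1 = 881; answer 881
Stage 3: R2 = 881; r = -24; -3*(-24)^4 - 9*(-24)^3 + 1*(-24)^2 + 2*(-24)^1 = (-995328) + (124416) + (576) + (-48) = -870384; answer -870384

-870384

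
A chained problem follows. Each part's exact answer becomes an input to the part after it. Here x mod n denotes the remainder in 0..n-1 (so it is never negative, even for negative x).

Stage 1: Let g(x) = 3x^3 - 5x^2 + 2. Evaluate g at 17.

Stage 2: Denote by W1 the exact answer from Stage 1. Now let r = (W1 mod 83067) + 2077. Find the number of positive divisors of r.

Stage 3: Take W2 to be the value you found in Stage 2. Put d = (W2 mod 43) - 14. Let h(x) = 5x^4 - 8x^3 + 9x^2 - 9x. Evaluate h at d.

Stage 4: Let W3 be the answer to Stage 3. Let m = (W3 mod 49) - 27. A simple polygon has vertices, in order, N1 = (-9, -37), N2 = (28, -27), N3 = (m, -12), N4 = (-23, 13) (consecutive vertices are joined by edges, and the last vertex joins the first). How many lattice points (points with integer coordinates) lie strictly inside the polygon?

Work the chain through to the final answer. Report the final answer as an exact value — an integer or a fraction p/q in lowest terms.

Stage 1: 3*(17)^3 - 5*(17)^2 + 2 = (14739) + (-1445) + (2) = 13296; answer 13296
Stage 2: W1 = 13296; r = 15373; 15373 is prime, so its only divisors are 1 and 15373; count = 2; answer 2
Stage 3: W2 = 2; d = -12; 5*(-12)^4 - 8*(-12)^3 + 9*(-12)^2 - 9*(-12)^1 = (103680) + (13824) + (1296) + (108) = 118908; answer 118908
Stage 4: W3 = 118908; m = 7; cross terms: (-9*-27 - 28*-37)=1279, (28*-12 - 7*-27)=-147, (7*13 - -23*-12)=-185, (-23*-37 - -9*13)=968; twice the area = |1915| = 1915; area = 1915/2; boundary points = 1 + 3 + 5 + 2 = 11; strictly interior points = area - boundary/2 + 1 = 953; answer 953

953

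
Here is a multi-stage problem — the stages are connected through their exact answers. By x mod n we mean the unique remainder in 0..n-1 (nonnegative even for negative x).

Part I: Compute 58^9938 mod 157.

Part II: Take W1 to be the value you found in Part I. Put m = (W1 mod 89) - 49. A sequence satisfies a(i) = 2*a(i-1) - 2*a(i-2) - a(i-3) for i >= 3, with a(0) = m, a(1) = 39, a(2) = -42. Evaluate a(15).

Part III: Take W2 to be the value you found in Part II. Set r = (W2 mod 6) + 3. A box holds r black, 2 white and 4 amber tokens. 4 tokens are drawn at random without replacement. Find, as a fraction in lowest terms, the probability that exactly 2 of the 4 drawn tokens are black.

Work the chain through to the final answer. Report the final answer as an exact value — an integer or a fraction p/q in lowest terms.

Part I: squarings mod 157: 58^1=58, 58^2=67, 58^4=93, 58^8=14, 58^16=39, 58^32=108, 58^64=46, 58^128=75, 58^256=130, 58^512=101, 58^1024=153, 58^2048=16, 58^4096=99, 58^8192=67; 58^9938 = 58^2 * 58^16 * 58^64 * 58^128 * 58^512 * 58^1024 * 58^8192 = 108 (mod 157); answer 108
Part II: W1 = 108; m = -30; a(3) = 2*(-42) - 2*(39) - 1*(-30) = -132; iterating: a(3)=-132, a(4)=-219, a(5)=-132, a(6)=306, a(7)=1095, a(8)=1710, a(9)=924, a(10)=-2667, a(11)=-8892, a(12)=-13374, a(13)=-6297, a(14)=23046, a(15)=72060; answer 72060
Part III: W2 = 72060; r = 3; total draws C(9,4) = 126; favorable C(3,2)*C(6,2) = 45; P = 5/14; answer 5/14

5/14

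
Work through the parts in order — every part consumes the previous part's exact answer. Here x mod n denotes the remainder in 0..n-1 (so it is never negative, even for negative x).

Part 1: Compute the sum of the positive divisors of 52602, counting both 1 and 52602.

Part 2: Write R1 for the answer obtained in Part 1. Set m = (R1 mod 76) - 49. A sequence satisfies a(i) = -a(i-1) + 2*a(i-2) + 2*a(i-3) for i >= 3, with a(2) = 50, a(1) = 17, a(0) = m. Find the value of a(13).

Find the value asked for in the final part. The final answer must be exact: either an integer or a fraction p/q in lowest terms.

Part 1: 52602 = 2 * 3 * 11 * 797; sigma = (1 + 2) * (1 + 3) * (1 + 11) * (1 + 797) = 3 * 4 * 12 * 798 = 114912; answer 114912
Part 2: R1 = 114912; m = -49; a(3) = -1*(50) + 2*(17) + 2*(-49) = -114; iterating: a(3)=-114, a(4)=248, a(5)=-376, a(6)=644, a(7)=-900, a(8)=1436, a(9)=-1948, a(10)=3020, a(11)=-4044, a(12)=6188, a(13)=-8236; answer -8236

-8236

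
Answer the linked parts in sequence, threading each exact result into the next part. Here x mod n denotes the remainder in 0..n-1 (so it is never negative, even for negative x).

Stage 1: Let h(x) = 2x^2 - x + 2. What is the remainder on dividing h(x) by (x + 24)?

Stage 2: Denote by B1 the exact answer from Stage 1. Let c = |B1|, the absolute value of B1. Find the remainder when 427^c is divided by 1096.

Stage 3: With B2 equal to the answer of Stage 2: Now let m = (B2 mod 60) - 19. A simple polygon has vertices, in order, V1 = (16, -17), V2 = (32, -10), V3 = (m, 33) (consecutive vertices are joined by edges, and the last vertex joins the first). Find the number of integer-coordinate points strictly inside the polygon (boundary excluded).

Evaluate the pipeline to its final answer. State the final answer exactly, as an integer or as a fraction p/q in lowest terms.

392

Stage 1: remainder = value at the root: 2*(-24)^2 - 1*(-24)^1 + 2 = (1152) + (24) + (2) = 1178; answer 1178
Stage 2: B1 = 1178; c = 1178; squarings mod 1096: 427^1=427, 427^2=393, 427^4=1009, 427^8=993, 427^16=745, 427^32=449, 427^64=1033, 427^128=681, 427^256=153, 427^512=393, 427^1024=1009; 427^1178 = 427^2 * 427^8 * 427^16 * 427^128 * 427^1024 = 937 (mod 1096); answer 937
Stage 3: B2 = 937; m = 18; cross terms: (16*-10 - 32*-17)=384, (32*33 - 18*-10)=1236, (18*-17 - 16*33)=-834; twice the area = |786| = 786; area = 393; boundary points = 1 + 1 + 2 = 4; strictly interior points = area - boundary/2 + 1 = 392; answer 392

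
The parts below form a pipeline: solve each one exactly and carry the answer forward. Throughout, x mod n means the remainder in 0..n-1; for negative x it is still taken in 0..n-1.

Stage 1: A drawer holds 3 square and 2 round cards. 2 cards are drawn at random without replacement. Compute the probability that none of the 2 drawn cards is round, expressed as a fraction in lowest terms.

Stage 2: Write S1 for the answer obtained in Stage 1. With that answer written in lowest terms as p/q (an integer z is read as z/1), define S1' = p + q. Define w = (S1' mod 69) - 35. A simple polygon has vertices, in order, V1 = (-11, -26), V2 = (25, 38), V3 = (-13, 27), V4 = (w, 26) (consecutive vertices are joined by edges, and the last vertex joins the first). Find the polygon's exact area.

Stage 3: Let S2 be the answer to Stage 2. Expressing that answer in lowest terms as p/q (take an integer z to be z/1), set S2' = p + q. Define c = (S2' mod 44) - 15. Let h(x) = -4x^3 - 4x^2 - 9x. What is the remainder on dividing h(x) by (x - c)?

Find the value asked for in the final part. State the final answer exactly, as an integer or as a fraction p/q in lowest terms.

Stage 1: total draws C(5,2) = 10; favorable C(3,2) = 3; P = 3/10; answer 3/10
Stage 2: S1 = 3/10; threaded value p + q = 13; w = -22; cross terms: (-11*38 - 25*-26)=232, (25*27 - -13*38)=1169, (-13*26 - -22*27)=256, (-22*-26 - -11*26)=858; twice the area = |2515| = 2515; area = 2515/2; answer 2515/2
Stage 3: S2 = 2515/2; threaded value p + q = 2517; c = -6; remainder = value at the root: -4*(-6)^3 - 4*(-6)^2 - 9*(-6)^1 = (864) + (-144) + (54) = 774; answer 774

774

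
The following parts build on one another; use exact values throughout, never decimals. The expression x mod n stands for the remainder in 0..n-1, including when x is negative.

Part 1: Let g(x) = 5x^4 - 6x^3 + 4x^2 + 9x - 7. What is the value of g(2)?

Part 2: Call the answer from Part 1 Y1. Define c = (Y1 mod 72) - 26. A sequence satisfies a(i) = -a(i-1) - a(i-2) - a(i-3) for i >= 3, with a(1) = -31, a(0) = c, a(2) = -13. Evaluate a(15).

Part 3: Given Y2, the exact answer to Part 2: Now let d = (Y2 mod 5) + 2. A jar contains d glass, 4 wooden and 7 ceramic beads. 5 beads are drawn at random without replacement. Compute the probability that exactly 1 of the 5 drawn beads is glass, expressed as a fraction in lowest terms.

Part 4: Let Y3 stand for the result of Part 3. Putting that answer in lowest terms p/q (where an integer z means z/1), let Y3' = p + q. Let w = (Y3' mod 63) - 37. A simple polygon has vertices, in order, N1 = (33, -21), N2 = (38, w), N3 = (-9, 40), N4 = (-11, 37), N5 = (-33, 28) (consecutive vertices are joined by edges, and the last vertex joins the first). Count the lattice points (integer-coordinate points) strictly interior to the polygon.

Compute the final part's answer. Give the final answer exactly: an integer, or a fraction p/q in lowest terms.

985

Part 1: 5*(2)^4 - 6*(2)^3 + 4*(2)^2 + 9*(2)^1 - 7 = (80) + (-48) + (16) + (18) + (-7) = 59; answer 59
Part 2: Y1 = 59; c = 33; a(3) = -1*(-13) - 1*(-31) - 1*(33) = 11; iterating: a(3)=11, a(4)=33, a(5)=-31, a(6)=-13, a(7)=11, a(8)=33, a(9)=-31, a(10)=-13, a(11)=11, a(12)=33, a(13)=-31, a(14)=-13, a(15)=11; answer 11
Part 3: Y2 = 11; d = 3; total draws C(14,5) = 2002; favorable C(3,1)*C(11,4) = 990; P = 45/91; answer 45/91
Part 4: Y3 = 45/91; threaded value p + q = 136; w = -27; cross terms: (33*-27 - 38*-21)=-93, (38*40 - -9*-27)=1277, (-9*37 - -11*40)=107, (-11*28 - -33*37)=913, (-33*-21 - 33*28)=-231; twice the area = |1973| = 1973; area = 1973/2; boundary points = 1 + 1 + 1 + 1 + 1 = 5; strictly interior points = area - boundary/2 + 1 = 985; answer 985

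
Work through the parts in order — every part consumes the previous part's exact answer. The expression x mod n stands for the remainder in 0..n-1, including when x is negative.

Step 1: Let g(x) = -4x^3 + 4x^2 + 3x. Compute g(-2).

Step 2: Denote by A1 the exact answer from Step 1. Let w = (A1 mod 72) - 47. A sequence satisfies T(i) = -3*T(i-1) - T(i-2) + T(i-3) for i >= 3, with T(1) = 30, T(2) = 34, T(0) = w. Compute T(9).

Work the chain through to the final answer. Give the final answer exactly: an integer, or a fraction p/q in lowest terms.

Step 1: -4*(-2)^3 + 4*(-2)^2 + 3*(-2)^1 = (32) + (16) + (-6) = 42; answer 42
Step 2: A1 = 42; w = -5; T(3) = -3*(34) - 1*(30) + 1*(-5) = -137; iterating: T(3)=-137, T(4)=407, T(5)=-1050, T(6)=2606, T(7)=-6361, T(8)=15427, T(9)=-37314; answer -37314

-37314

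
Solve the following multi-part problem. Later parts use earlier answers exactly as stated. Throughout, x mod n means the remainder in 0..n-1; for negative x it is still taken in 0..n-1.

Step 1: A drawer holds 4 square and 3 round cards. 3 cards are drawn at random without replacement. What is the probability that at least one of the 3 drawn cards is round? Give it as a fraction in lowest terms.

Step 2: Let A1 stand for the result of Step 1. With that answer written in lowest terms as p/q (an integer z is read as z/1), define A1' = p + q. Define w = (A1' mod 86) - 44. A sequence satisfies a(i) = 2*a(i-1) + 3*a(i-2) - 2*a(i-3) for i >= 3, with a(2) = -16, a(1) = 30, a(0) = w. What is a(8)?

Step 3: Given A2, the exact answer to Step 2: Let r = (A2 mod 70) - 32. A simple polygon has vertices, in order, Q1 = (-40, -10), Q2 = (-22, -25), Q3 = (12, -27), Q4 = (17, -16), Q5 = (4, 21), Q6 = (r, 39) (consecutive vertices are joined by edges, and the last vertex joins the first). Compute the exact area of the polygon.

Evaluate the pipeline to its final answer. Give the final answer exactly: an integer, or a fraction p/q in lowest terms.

1822

Step 1: total draws C(7,3) = 35; complement C(4,3) = 4; favorable 35 - 4 = 31; P = 31/35; answer 31/35
Step 2: A1 = 31/35; threaded value p + q = 66; w = 22; a(3) = 2*(-16) + 3*(30) - 2*(22) = 14; iterating: a(3)=14, a(4)=-80, a(5)=-86, a(6)=-440, a(7)=-978, a(8)=-3104; answer -3104
Step 3: A2 = -3104; r = 14; cross terms: (-40*-25 - -22*-10)=780, (-22*-27 - 12*-25)=894, (12*-16 - 17*-27)=267, (17*21 - 4*-16)=421, (4*39 - 14*21)=-138, (14*-10 - -40*39)=1420; twice the area = |3644| = 3644; area = 1822; answer 1822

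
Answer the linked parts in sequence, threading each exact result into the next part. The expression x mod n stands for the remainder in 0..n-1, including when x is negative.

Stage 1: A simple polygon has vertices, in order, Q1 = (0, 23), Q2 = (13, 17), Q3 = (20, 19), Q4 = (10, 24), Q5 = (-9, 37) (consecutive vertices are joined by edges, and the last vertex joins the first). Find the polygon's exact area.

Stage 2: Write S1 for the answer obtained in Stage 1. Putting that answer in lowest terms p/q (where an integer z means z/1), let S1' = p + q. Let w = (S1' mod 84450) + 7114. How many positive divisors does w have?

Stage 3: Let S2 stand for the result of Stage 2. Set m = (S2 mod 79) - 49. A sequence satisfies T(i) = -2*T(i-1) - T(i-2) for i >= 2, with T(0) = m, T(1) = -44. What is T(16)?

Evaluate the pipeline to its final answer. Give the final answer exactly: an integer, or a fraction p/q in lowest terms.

1409

Stage 1: cross terms: (0*17 - 13*23)=-299, (13*19 - 20*17)=-93, (20*24 - 10*19)=290, (10*37 - -9*24)=586, (-9*23 - 0*37)=-207; twice the area = |277| = 277; area = 277/2; answer 277/2
Stage 2: S1 = 277/2; threaded value p + q = 279; w = 7393; 7393 is prime, so its only divisors are 1 and 7393; count = 2; answer 2
Stage 3: S2 = 2; m = -47; T(2) = -2*(-44) - 1*(-47) = 135; iterating: T(2)=135, T(3)=-226, T(4)=317, T(5)=-408, T(6)=499, T(7)=-590, T(8)=681, T(9)=-772, T(10)=863, T(11)=-954, T(12)=1045, T(13)=-1136, T(14)=1227, T(15)=-1318, T(16)=1409; answer 1409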